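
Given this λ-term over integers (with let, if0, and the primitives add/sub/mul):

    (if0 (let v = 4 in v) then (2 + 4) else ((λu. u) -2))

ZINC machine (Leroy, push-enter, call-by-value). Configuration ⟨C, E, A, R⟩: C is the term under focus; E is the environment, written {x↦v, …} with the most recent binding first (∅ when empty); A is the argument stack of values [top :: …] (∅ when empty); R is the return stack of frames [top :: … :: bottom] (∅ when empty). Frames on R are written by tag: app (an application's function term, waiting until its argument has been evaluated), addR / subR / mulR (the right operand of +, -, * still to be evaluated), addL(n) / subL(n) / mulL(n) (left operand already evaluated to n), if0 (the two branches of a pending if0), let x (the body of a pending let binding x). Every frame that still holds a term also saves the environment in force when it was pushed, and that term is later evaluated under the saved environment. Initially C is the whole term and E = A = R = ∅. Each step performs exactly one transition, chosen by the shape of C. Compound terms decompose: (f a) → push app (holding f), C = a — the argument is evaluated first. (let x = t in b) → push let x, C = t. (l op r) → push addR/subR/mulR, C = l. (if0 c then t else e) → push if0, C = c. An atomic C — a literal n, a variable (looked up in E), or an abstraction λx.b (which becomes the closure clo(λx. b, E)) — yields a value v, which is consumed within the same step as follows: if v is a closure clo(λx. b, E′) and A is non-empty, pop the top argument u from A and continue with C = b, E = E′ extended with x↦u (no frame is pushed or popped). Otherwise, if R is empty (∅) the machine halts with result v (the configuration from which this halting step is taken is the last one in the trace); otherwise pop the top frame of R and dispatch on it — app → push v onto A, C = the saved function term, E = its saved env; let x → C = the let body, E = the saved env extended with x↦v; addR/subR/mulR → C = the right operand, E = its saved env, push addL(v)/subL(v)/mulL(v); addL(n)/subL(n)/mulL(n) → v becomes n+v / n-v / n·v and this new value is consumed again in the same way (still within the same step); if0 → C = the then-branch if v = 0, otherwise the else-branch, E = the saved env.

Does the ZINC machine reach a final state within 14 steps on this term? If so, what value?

Answer: -2

Machine steps:
t=0: ⟨C=(if0 (let v = 4 in v) then (2 + 4) else ((λu. u) -2)); E=∅; A=∅; R=∅⟩
t=1: ⟨C=(let v = 4 in v); E=∅; A=∅; R=[if0]⟩
t=2: ⟨C=4; E=∅; A=∅; R=[let v :: if0]⟩
t=3: ⟨C=v; E={v↦4}; A=∅; R=[if0]⟩
t=4: ⟨C=((λu. u) -2); E=∅; A=∅; R=∅⟩
t=5: ⟨C=-2; E=∅; A=∅; R=[app]⟩
t=6: ⟨C=(λu. u); E=∅; A=[-2]; R=∅⟩
t=7: ⟨C=u; E={u↦-2}; A=∅; R=∅⟩
→ final value -2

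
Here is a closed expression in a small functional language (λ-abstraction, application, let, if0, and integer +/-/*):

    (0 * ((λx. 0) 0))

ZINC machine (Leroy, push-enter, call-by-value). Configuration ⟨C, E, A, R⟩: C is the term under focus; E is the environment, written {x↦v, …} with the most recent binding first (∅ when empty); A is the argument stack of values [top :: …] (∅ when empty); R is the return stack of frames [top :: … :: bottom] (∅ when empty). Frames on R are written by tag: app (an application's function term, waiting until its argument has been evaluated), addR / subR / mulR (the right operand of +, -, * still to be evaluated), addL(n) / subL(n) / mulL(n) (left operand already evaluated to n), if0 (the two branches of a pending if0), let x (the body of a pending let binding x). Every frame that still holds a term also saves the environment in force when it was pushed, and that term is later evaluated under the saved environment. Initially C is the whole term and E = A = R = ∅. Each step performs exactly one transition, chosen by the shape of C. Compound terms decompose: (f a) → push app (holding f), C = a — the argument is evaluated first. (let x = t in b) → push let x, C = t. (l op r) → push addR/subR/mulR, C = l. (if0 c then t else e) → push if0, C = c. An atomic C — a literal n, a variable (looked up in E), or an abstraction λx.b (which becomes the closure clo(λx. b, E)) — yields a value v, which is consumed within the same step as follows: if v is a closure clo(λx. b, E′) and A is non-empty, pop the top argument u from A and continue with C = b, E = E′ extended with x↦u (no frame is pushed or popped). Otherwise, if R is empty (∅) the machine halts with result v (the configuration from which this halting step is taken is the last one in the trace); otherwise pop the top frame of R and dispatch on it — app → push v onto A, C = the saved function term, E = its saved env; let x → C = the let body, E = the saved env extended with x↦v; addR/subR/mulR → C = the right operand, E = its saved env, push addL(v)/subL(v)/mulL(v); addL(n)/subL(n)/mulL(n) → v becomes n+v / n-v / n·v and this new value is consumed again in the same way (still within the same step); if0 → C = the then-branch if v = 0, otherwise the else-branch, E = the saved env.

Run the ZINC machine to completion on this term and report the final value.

0. <C=(0 * ((λx. 0) 0)), E=∅, A=∅, R=∅>
1. <C=0, E=∅, A=∅, R=[mulR]>
2. <C=((λx. 0) 0), E=∅, A=∅, R=[mulL(0)]>
3. <C=0, E=∅, A=∅, R=[app :: mulL(0)]>
4. <C=(λx. 0), E=∅, A=[0], R=[mulL(0)]>
5. <C=0, E={x↦0}, A=∅, R=[mulL(0)]>
→ final value 0

Answer: 0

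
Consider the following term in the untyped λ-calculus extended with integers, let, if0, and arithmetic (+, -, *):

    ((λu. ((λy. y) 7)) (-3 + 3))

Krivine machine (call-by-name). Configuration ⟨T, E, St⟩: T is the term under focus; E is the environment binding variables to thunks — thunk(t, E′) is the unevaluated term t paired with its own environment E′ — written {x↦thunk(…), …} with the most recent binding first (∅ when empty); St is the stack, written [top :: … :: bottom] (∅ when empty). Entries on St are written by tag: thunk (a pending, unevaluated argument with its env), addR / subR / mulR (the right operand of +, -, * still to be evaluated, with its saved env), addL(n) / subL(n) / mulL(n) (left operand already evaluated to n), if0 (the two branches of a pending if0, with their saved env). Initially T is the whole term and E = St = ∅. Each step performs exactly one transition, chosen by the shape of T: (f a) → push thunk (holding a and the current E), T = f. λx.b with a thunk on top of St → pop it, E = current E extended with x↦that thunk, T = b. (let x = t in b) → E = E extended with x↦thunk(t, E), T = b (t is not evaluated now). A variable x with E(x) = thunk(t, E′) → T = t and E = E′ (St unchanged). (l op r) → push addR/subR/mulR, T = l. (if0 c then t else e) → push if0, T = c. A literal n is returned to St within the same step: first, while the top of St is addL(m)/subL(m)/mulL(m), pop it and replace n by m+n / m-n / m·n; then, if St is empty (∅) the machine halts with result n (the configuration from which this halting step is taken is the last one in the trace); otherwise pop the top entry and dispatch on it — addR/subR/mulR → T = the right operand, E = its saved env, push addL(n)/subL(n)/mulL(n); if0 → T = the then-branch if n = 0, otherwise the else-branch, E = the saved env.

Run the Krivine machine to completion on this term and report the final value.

[0] [T=((λu. ((λy. y) 7)) (-3 + 3)) | E=∅ | St=∅]
[1] [T=(λu. ((λy. y) 7)) | E=∅ | St=[thunk]]
[2] [T=((λy. y) 7) | E={u↦thunk((-3 + 3), ∅)} | St=∅]
[3] [T=(λy. y) | E={u↦thunk((-3 + 3), ∅)} | St=[thunk]]
[4] [T=y | E={y↦thunk(7, {u↦thunk((-3 + 3), ∅)}), u↦thunk((-3 + 3), ∅)} | St=∅]
[5] [T=7 | E={u↦thunk((-3 + 3), ∅)} | St=∅]
→ final value 7

Answer: 7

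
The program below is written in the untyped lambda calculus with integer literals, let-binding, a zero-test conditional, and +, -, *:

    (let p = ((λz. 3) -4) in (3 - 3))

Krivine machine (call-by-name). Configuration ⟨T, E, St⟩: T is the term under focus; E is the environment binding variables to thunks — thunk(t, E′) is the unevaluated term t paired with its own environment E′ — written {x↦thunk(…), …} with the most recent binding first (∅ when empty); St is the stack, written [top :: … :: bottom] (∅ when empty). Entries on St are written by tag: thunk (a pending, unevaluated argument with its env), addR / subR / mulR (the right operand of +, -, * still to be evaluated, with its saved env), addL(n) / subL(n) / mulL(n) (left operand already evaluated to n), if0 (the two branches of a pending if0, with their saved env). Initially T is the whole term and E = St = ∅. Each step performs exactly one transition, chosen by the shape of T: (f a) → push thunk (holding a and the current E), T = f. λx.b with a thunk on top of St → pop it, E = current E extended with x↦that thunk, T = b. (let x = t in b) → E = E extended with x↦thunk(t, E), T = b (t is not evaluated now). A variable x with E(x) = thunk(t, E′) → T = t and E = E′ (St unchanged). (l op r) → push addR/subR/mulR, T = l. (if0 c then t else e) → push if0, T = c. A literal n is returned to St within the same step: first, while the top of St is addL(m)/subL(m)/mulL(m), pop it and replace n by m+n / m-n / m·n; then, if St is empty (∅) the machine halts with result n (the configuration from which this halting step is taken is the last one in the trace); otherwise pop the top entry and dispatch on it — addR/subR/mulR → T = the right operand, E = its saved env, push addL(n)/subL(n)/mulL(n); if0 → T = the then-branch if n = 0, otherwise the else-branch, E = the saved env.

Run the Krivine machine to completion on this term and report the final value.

step 0: <T=(let p = ((λz. 3) -4) in (3 - 3)), E=∅, St=∅>
step 1: <T=(3 - 3), E={p↦thunk(((λz. 3) -4), ∅)}, St=∅>
step 2: <T=3, E={p↦thunk(((λz. 3) -4), ∅)}, St=[subR]>
step 3: <T=3, E={p↦thunk(((λz. 3) -4), ∅)}, St=[subL(3)]>
→ final value 0

Answer: 0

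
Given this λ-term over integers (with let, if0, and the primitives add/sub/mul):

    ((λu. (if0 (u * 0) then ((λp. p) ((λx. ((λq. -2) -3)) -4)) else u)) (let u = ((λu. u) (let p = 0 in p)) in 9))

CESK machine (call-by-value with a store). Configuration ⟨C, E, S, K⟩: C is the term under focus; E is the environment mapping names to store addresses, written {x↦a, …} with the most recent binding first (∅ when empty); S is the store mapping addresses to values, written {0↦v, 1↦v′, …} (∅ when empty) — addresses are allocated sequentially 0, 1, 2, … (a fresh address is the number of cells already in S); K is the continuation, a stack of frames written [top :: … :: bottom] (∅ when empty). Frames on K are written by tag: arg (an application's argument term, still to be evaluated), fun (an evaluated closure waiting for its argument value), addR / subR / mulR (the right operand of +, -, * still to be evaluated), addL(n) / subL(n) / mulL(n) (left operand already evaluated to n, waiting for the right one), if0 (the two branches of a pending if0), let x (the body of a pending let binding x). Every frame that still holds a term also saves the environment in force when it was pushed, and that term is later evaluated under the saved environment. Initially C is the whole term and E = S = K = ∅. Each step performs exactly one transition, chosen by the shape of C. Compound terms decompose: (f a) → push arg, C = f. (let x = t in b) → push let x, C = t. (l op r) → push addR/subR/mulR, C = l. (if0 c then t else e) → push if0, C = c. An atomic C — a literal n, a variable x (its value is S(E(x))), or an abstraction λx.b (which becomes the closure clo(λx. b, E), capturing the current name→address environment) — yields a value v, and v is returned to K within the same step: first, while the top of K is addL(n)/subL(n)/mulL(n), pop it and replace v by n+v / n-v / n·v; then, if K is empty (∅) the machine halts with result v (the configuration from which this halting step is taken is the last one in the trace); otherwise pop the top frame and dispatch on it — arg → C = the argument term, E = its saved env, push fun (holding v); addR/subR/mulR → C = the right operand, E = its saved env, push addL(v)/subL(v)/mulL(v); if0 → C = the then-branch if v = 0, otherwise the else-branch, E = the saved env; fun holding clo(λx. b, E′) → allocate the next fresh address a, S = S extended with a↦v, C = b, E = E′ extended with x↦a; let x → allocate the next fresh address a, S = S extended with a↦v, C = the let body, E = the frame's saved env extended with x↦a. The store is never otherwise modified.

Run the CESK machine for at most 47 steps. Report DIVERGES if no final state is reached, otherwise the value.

Answer: -2

Derivation:
0. <C=((λu. (if0 (u * 0) then ((λp. p) ((λx. ((λq. -2) -3)) -4)) else u)) (let u = ((λu. u) (let p = 0 in p)) in 9)), E=∅, S=∅, K=∅>
1. <C=(λu. (if0 (u * 0) then ((λp. p) ((λx. ((λq. -2) -3)) -4)) else u)), E=∅, S=∅, K=[arg]>
2. <C=(let u = ((λu. u) (let p = 0 in p)) in 9), E=∅, S=∅, K=[fun]>
3. <C=((λu. u) (let p = 0 in p)), E=∅, S=∅, K=[let u :: fun]>
4. <C=(λu. u), E=∅, S=∅, K=[arg :: let u :: fun]>
5. <C=(let p = 0 in p), E=∅, S=∅, K=[fun :: let u :: fun]>
6. <C=0, E=∅, S=∅, K=[let p :: fun :: let u :: fun]>
7. <C=p, E={p↦0}, S={0↦0}, K=[fun :: let u :: fun]>
8. <C=u, E={u↦1}, S={0↦0, 1↦0}, K=[let u :: fun]>
9. <C=9, E={u↦2}, S={0↦0, 1↦0, 2↦0}, K=[fun]>
10. <C=(if0 (u * 0) then ((λp. p) ((λx. ((λq. -2) -3)) -4)) else u), E={u↦3}, S={0↦0, 1↦0, 2↦0, 3↦9}, K=∅>
11. <C=(u * 0), E={u↦3}, S={0↦0, 1↦0, 2↦0, 3↦9}, K=[if0]>
12. <C=u, E={u↦3}, S={0↦0, 1↦0, 2↦0, 3↦9}, K=[mulR :: if0]>
13. <C=0, E={u↦3}, S={0↦0, 1↦0, 2↦0, 3↦9}, K=[mulL(9) :: if0]>
14. <C=((λp. p) ((λx. ((λq. -2) -3)) -4)), E={u↦3}, S={0↦0, 1↦0, 2↦0, 3↦9}, K=∅>
15. <C=(λp. p), E={u↦3}, S={0↦0, 1↦0, 2↦0, 3↦9}, K=[arg]>
16. <C=((λx. ((λq. -2) -3)) -4), E={u↦3}, S={0↦0, 1↦0, 2↦0, 3↦9}, K=[fun]>
17. <C=(λx. ((λq. -2) -3)), E={u↦3}, S={0↦0, 1↦0, 2↦0, 3↦9}, K=[arg :: fun]>
18. <C=-4, E={u↦3}, S={0↦0, 1↦0, 2↦0, 3↦9}, K=[fun :: fun]>
19. <C=((λq. -2) -3), E={x↦4, u↦3}, S={0↦0, 1↦0, 2↦0, 3↦9, 4↦-4}, K=[fun]>
20. <C=(λq. -2), E={x↦4, u↦3}, S={0↦0, 1↦0, 2↦0, 3↦9, 4↦-4}, K=[arg :: fun]>
21. <C=-3, E={x↦4, u↦3}, S={0↦0, 1↦0, 2↦0, 3↦9, 4↦-4}, K=[fun :: fun]>
22. <C=-2, E={q↦5, x↦4, u↦3}, S={0↦0, 1↦0, 2↦0, 3↦9, 4↦-4, 5↦-3}, K=[fun]>
23. <C=p, E={p↦6, u↦3}, S={0↦0, 1↦0, 2↦0, 3↦9, 4↦-4, 5↦-3, 6↦-2}, K=∅>
→ final value -2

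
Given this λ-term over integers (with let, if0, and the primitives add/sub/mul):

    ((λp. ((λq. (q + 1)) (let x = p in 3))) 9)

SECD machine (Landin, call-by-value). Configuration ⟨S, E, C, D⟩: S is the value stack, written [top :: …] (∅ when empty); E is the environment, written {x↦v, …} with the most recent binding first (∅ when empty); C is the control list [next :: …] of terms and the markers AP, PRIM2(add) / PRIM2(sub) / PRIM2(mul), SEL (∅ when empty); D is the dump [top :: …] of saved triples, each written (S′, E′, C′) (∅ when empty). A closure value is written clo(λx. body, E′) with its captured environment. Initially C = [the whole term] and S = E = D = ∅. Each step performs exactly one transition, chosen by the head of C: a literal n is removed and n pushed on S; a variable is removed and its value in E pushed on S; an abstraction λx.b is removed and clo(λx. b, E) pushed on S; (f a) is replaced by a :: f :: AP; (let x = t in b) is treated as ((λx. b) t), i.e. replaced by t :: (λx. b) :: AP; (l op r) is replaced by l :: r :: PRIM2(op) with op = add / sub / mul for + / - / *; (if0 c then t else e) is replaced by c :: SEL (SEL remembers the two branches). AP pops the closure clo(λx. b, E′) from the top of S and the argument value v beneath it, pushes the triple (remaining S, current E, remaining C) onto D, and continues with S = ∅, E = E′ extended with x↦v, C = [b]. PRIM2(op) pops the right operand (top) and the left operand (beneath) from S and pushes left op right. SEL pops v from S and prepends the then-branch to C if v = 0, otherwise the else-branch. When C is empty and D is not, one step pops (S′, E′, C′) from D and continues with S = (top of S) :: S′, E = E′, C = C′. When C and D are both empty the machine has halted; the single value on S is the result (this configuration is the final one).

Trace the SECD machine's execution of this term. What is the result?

t=0: [S=∅ | E=∅ | C=[((λp. ((λq. (q + 1)) (let x = p in 3))) 9)] | D=∅]
t=1: [S=∅ | E=∅ | C=[9 :: (λp. ((λq. (q + 1)) (let x = p in 3))) :: AP] | D=∅]
t=2: [S=[9] | E=∅ | C=[(λp. ((λq. (q + 1)) (let x = p in 3))) :: AP] | D=∅]
t=3: [S=[clo(λp. ((λq. (q + 1)) (let x = p in 3)), ∅) :: 9] | E=∅ | C=[AP] | D=∅]
t=4: [S=∅ | E={p↦9} | C=[((λq. (q + 1)) (let x = p in 3))] | D=[(∅, ∅, ∅)]]
t=5: [S=∅ | E={p↦9} | C=[(let x = p in 3) :: (λq. (q + 1)) :: AP] | D=[(∅, ∅, ∅)]]
t=6: [S=∅ | E={p↦9} | C=[p :: (λx. 3) :: AP :: (λq. (q + 1)) :: AP] | D=[(∅, ∅, ∅)]]
t=7: [S=[9] | E={p↦9} | C=[(λx. 3) :: AP :: (λq. (q + 1)) :: AP] | D=[(∅, ∅, ∅)]]
t=8: [S=[clo(λx. 3, {p↦9}) :: 9] | E={p↦9} | C=[AP :: (λq. (q + 1)) :: AP] | D=[(∅, ∅, ∅)]]
t=9: [S=∅ | E={x↦9, p↦9} | C=[3] | D=[(∅, {p↦9}, [(λq. (q + 1)) :: AP]) :: (∅, ∅, ∅)]]
t=10: [S=[3] | E={x↦9, p↦9} | C=∅ | D=[(∅, {p↦9}, [(λq. (q + 1)) :: AP]) :: (∅, ∅, ∅)]]
t=11: [S=[3] | E={p↦9} | C=[(λq. (q + 1)) :: AP] | D=[(∅, ∅, ∅)]]
t=12: [S=[clo(λq. (q + 1), {p↦9}) :: 3] | E={p↦9} | C=[AP] | D=[(∅, ∅, ∅)]]
t=13: [S=∅ | E={q↦3, p↦9} | C=[(q + 1)] | D=[(∅, {p↦9}, ∅) :: (∅, ∅, ∅)]]
t=14: [S=∅ | E={q↦3, p↦9} | C=[q :: 1 :: PRIM2(add)] | D=[(∅, {p↦9}, ∅) :: (∅, ∅, ∅)]]
t=15: [S=[3] | E={q↦3, p↦9} | C=[1 :: PRIM2(add)] | D=[(∅, {p↦9}, ∅) :: (∅, ∅, ∅)]]
t=16: [S=[1 :: 3] | E={q↦3, p↦9} | C=[PRIM2(add)] | D=[(∅, {p↦9}, ∅) :: (∅, ∅, ∅)]]
t=17: [S=[4] | E={q↦3, p↦9} | C=∅ | D=[(∅, {p↦9}, ∅) :: (∅, ∅, ∅)]]
t=18: [S=[4] | E={p↦9} | C=∅ | D=[(∅, ∅, ∅)]]
t=19: [S=[4] | E=∅ | C=∅ | D=∅]
→ final value 4

Answer: 4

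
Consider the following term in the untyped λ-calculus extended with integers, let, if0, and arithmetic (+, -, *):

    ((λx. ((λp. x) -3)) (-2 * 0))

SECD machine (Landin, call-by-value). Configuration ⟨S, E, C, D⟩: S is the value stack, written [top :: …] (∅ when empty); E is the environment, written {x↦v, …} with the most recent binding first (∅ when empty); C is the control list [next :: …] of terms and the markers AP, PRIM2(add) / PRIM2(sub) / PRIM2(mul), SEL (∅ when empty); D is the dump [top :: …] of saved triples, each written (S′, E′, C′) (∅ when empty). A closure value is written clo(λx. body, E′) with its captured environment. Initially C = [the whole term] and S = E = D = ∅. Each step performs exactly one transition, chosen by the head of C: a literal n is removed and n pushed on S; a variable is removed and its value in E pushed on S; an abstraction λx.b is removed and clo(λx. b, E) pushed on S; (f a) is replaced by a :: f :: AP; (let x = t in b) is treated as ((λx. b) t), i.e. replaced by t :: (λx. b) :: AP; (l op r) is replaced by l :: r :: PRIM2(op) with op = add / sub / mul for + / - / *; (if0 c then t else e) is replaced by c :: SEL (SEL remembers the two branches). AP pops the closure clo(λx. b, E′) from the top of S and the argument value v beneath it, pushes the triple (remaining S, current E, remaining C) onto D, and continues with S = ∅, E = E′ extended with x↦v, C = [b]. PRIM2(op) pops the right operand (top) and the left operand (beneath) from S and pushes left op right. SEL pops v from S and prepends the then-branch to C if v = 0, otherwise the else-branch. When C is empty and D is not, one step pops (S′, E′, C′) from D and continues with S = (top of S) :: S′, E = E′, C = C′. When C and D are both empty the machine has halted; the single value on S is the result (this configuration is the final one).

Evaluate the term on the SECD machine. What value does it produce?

t=0: [S=∅ | E=∅ | C=[((λx. ((λp. x) -3)) (-2 * 0))] | D=∅]
t=1: [S=∅ | E=∅ | C=[(-2 * 0) :: (λx. ((λp. x) -3)) :: AP] | D=∅]
t=2: [S=∅ | E=∅ | C=[-2 :: 0 :: PRIM2(mul) :: (λx. ((λp. x) -3)) :: AP] | D=∅]
t=3: [S=[-2] | E=∅ | C=[0 :: PRIM2(mul) :: (λx. ((λp. x) -3)) :: AP] | D=∅]
t=4: [S=[0 :: -2] | E=∅ | C=[PRIM2(mul) :: (λx. ((λp. x) -3)) :: AP] | D=∅]
t=5: [S=[0] | E=∅ | C=[(λx. ((λp. x) -3)) :: AP] | D=∅]
t=6: [S=[clo(λx. ((λp. x) -3), ∅) :: 0] | E=∅ | C=[AP] | D=∅]
t=7: [S=∅ | E={x↦0} | C=[((λp. x) -3)] | D=[(∅, ∅, ∅)]]
t=8: [S=∅ | E={x↦0} | C=[-3 :: (λp. x) :: AP] | D=[(∅, ∅, ∅)]]
t=9: [S=[-3] | E={x↦0} | C=[(λp. x) :: AP] | D=[(∅, ∅, ∅)]]
t=10: [S=[clo(λp. x, {x↦0}) :: -3] | E={x↦0} | C=[AP] | D=[(∅, ∅, ∅)]]
t=11: [S=∅ | E={p↦-3, x↦0} | C=[x] | D=[(∅, {x↦0}, ∅) :: (∅, ∅, ∅)]]
t=12: [S=[0] | E={p↦-3, x↦0} | C=∅ | D=[(∅, {x↦0}, ∅) :: (∅, ∅, ∅)]]
t=13: [S=[0] | E={x↦0} | C=∅ | D=[(∅, ∅, ∅)]]
t=14: [S=[0] | E=∅ | C=∅ | D=∅]
→ final value 0

Answer: 0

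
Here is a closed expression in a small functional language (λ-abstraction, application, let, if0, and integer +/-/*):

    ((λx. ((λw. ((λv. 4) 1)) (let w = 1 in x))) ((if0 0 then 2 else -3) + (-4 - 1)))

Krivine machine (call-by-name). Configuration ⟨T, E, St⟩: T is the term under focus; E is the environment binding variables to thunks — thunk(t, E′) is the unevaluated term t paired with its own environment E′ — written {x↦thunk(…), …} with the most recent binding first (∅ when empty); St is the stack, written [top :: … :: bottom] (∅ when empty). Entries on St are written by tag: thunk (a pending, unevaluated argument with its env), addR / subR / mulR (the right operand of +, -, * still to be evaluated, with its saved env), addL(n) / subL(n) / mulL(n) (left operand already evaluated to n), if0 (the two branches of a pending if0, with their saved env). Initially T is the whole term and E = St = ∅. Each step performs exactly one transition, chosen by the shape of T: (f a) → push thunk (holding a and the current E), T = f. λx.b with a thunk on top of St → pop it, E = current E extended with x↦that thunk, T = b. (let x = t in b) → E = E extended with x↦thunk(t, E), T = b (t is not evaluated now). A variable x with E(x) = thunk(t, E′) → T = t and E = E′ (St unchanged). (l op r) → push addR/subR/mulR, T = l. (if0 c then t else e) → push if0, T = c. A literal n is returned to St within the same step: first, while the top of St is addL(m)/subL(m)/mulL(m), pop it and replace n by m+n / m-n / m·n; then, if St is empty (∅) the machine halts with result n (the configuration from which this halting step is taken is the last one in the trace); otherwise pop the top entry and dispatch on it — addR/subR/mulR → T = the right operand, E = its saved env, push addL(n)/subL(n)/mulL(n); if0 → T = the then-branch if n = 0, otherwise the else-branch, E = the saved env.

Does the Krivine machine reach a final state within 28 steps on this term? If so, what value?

0. [T=((λx. ((λw. ((λv. 4) 1)) (let w = 1 in x))) ((if0 0 then 2 else -3) + (-4 - 1))) | E=∅ | St=∅]
1. [T=(λx. ((λw. ((λv. 4) 1)) (let w = 1 in x))) | E=∅ | St=[thunk]]
2. [T=((λw. ((λv. 4) 1)) (let w = 1 in x)) | E={x↦thunk(((if0 0 then 2 else -3) + (-4 - 1)), ∅)} | St=∅]
3. [T=(λw. ((λv. 4) 1)) | E={x↦thunk(((if0 0 then 2 else -3) + (-4 - 1)), ∅)} | St=[thunk]]
4. [T=((λv. 4) 1) | E={w↦thunk((let w = 1 in x), {x↦thunk(((if0 0 then 2 else -3) + (-4 - 1)), ∅)}), x↦thunk(((if0 0 then 2 else -3) + (-4 - 1)), ∅)} | St=∅]
5. [T=(λv. 4) | E={w↦thunk((let w = 1 in x), {x↦thunk(((if0 0 then 2 else -3) + (-4 - 1)), ∅)}), x↦thunk(((if0 0 then 2 else -3) + (-4 - 1)), ∅)} | St=[thunk]]
6. [T=4 | E={v↦thunk(1, {w↦thunk((let w = 1 in x), {x↦thunk(((if0 0 then 2 else -3) + (-4 - 1)), ∅)}), x↦thunk(((if0 0 then 2 else -3) + (-4 - 1)), ∅)}), w↦thunk((let w = 1 in x), {x↦thunk(((if0 0 then 2 else -3) + (-4 - 1)), ∅)}), x↦thunk(((if0 0 then 2 else -3) + (-4 - 1)), ∅)} | St=∅]
→ final value 4

Answer: 4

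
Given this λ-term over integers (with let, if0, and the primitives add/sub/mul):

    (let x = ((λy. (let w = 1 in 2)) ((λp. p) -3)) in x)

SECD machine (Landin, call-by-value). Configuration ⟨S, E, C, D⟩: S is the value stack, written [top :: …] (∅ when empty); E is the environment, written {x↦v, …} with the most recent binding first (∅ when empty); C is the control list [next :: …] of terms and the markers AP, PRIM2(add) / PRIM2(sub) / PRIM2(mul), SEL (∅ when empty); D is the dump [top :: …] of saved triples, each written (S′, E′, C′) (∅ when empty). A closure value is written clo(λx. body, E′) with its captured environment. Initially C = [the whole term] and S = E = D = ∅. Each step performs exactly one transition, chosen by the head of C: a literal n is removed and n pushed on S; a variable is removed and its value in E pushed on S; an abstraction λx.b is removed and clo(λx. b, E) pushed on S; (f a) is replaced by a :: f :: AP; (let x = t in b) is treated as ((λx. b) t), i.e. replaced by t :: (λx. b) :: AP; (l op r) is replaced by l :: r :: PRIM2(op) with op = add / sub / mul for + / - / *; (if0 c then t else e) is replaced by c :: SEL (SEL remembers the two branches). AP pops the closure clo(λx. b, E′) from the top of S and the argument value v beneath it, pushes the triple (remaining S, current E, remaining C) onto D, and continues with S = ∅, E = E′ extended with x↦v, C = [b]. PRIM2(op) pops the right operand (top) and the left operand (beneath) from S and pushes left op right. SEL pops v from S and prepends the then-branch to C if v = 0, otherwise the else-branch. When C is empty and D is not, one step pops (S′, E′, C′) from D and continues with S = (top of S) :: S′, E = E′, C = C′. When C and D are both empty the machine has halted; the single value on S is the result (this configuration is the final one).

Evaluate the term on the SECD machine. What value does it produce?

Answer: 2

Execution trace:
[0] <S=∅, E=∅, C=[(let x = ((λy. (let w = 1 in 2)) ((λp. p) -3)) in x)], D=∅>
[1] <S=∅, E=∅, C=[((λy. (let w = 1 in 2)) ((λp. p) -3)) :: (λx. x) :: AP], D=∅>
[2] <S=∅, E=∅, C=[((λp. p) -3) :: (λy. (let w = 1 in 2)) :: AP :: (λx. x) :: AP], D=∅>
[3] <S=∅, E=∅, C=[-3 :: (λp. p) :: AP :: (λy. (let w = 1 in 2)) :: AP :: (λx. x) :: AP], D=∅>
[4] <S=[-3], E=∅, C=[(λp. p) :: AP :: (λy. (let w = 1 in 2)) :: AP :: (λx. x) :: AP], D=∅>
[5] <S=[clo(λp. p, ∅) :: -3], E=∅, C=[AP :: (λy. (let w = 1 in 2)) :: AP :: (λx. x) :: AP], D=∅>
[6] <S=∅, E={p↦-3}, C=[p], D=[(∅, ∅, [(λy. (let w = 1 in 2)) :: AP :: (λx. x) :: AP])]>
[7] <S=[-3], E={p↦-3}, C=∅, D=[(∅, ∅, [(λy. (let w = 1 in 2)) :: AP :: (λx. x) :: AP])]>
[8] <S=[-3], E=∅, C=[(λy. (let w = 1 in 2)) :: AP :: (λx. x) :: AP], D=∅>
[9] <S=[clo(λy. (let w = 1 in 2), ∅) :: -3], E=∅, C=[AP :: (λx. x) :: AP], D=∅>
[10] <S=∅, E={y↦-3}, C=[(let w = 1 in 2)], D=[(∅, ∅, [(λx. x) :: AP])]>
[11] <S=∅, E={y↦-3}, C=[1 :: (λw. 2) :: AP], D=[(∅, ∅, [(λx. x) :: AP])]>
[12] <S=[1], E={y↦-3}, C=[(λw. 2) :: AP], D=[(∅, ∅, [(λx. x) :: AP])]>
[13] <S=[clo(λw. 2, {y↦-3}) :: 1], E={y↦-3}, C=[AP], D=[(∅, ∅, [(λx. x) :: AP])]>
[14] <S=∅, E={w↦1, y↦-3}, C=[2], D=[(∅, {y↦-3}, ∅) :: (∅, ∅, [(λx. x) :: AP])]>
[15] <S=[2], E={w↦1, y↦-3}, C=∅, D=[(∅, {y↦-3}, ∅) :: (∅, ∅, [(λx. x) :: AP])]>
[16] <S=[2], E={y↦-3}, C=∅, D=[(∅, ∅, [(λx. x) :: AP])]>
[17] <S=[2], E=∅, C=[(λx. x) :: AP], D=∅>
[18] <S=[clo(λx. x, ∅) :: 2], E=∅, C=[AP], D=∅>
[19] <S=∅, E={x↦2}, C=[x], D=[(∅, ∅, ∅)]>
[20] <S=[2], E={x↦2}, C=∅, D=[(∅, ∅, ∅)]>
[21] <S=[2], E=∅, C=∅, D=∅>
→ final value 2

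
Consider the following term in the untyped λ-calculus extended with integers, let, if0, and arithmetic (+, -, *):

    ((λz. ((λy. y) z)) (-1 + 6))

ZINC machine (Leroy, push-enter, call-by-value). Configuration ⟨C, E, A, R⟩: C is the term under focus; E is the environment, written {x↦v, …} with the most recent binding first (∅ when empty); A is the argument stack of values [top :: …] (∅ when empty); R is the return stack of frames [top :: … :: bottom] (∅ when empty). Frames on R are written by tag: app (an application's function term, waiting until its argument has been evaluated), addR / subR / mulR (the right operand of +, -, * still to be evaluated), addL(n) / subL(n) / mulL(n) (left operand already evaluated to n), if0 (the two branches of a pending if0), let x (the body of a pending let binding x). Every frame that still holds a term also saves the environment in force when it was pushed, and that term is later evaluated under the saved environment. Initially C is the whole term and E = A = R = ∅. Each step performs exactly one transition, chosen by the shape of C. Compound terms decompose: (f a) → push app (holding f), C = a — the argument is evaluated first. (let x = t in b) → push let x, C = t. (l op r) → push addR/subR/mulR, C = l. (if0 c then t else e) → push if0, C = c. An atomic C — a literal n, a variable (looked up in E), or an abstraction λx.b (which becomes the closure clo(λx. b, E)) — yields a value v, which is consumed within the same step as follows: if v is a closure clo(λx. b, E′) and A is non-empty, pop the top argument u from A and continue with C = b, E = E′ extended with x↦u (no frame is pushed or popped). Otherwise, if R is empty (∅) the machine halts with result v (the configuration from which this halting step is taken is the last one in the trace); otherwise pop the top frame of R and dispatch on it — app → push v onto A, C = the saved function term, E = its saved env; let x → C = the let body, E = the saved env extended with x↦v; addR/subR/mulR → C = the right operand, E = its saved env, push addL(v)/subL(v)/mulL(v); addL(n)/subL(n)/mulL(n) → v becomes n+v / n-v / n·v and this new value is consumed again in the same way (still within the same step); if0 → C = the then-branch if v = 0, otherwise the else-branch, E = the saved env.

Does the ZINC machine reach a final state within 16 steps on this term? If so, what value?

step 0: <C=((λz. ((λy. y) z)) (-1 + 6)), E=∅, A=∅, R=∅>
step 1: <C=(-1 + 6), E=∅, A=∅, R=[app]>
step 2: <C=-1, E=∅, A=∅, R=[addR :: app]>
step 3: <C=6, E=∅, A=∅, R=[addL(-1) :: app]>
step 4: <C=(λz. ((λy. y) z)), E=∅, A=[5], R=∅>
step 5: <C=((λy. y) z), E={z↦5}, A=∅, R=∅>
step 6: <C=z, E={z↦5}, A=∅, R=[app]>
step 7: <C=(λy. y), E={z↦5}, A=[5], R=∅>
step 8: <C=y, E={y↦5, z↦5}, A=∅, R=∅>
→ final value 5

Answer: 5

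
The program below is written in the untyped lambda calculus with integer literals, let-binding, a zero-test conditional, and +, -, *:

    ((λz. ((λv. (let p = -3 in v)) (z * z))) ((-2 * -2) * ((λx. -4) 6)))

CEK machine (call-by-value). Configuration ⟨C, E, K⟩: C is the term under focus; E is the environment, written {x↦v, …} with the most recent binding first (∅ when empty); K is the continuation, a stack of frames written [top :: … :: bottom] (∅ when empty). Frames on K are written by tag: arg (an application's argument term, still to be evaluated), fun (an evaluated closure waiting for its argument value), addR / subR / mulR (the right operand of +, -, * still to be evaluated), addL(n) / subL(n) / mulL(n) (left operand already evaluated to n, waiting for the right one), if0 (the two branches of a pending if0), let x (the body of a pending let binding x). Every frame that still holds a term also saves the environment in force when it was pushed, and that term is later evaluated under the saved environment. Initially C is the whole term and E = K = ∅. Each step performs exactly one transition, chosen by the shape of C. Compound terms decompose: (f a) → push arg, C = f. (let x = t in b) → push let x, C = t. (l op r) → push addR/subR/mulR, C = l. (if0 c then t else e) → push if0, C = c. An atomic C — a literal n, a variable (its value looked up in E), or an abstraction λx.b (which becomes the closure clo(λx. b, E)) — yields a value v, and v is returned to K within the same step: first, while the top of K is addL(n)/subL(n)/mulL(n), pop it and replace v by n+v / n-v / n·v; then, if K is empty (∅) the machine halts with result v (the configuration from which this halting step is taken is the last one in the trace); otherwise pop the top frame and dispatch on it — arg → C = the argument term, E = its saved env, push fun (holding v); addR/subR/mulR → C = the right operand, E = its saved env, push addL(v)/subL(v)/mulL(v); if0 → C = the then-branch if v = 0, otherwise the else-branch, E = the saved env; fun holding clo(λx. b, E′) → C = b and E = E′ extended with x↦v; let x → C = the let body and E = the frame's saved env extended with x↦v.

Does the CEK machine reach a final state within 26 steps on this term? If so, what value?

Answer: 256

Derivation:
0. ⟨C=((λz. ((λv. (let p = -3 in v)) (z * z))) ((-2 * -2) * ((λx. -4) 6))); E=∅; K=∅⟩
1. ⟨C=(λz. ((λv. (let p = -3 in v)) (z * z))); E=∅; K=[arg]⟩
2. ⟨C=((-2 * -2) * ((λx. -4) 6)); E=∅; K=[fun]⟩
3. ⟨C=(-2 * -2); E=∅; K=[mulR :: fun]⟩
4. ⟨C=-2; E=∅; K=[mulR :: mulR :: fun]⟩
5. ⟨C=-2; E=∅; K=[mulL(-2) :: mulR :: fun]⟩
6. ⟨C=((λx. -4) 6); E=∅; K=[mulL(4) :: fun]⟩
7. ⟨C=(λx. -4); E=∅; K=[arg :: mulL(4) :: fun]⟩
8. ⟨C=6; E=∅; K=[fun :: mulL(4) :: fun]⟩
9. ⟨C=-4; E={x↦6}; K=[mulL(4) :: fun]⟩
10. ⟨C=((λv. (let p = -3 in v)) (z * z)); E={z↦-16}; K=∅⟩
11. ⟨C=(λv. (let p = -3 in v)); E={z↦-16}; K=[arg]⟩
12. ⟨C=(z * z); E={z↦-16}; K=[fun]⟩
13. ⟨C=z; E={z↦-16}; K=[mulR :: fun]⟩
14. ⟨C=z; E={z↦-16}; K=[mulL(-16) :: fun]⟩
15. ⟨C=(let p = -3 in v); E={v↦256, z↦-16}; K=∅⟩
16. ⟨C=-3; E={v↦256, z↦-16}; K=[let p]⟩
17. ⟨C=v; E={p↦-3, v↦256, z↦-16}; K=∅⟩
→ final value 256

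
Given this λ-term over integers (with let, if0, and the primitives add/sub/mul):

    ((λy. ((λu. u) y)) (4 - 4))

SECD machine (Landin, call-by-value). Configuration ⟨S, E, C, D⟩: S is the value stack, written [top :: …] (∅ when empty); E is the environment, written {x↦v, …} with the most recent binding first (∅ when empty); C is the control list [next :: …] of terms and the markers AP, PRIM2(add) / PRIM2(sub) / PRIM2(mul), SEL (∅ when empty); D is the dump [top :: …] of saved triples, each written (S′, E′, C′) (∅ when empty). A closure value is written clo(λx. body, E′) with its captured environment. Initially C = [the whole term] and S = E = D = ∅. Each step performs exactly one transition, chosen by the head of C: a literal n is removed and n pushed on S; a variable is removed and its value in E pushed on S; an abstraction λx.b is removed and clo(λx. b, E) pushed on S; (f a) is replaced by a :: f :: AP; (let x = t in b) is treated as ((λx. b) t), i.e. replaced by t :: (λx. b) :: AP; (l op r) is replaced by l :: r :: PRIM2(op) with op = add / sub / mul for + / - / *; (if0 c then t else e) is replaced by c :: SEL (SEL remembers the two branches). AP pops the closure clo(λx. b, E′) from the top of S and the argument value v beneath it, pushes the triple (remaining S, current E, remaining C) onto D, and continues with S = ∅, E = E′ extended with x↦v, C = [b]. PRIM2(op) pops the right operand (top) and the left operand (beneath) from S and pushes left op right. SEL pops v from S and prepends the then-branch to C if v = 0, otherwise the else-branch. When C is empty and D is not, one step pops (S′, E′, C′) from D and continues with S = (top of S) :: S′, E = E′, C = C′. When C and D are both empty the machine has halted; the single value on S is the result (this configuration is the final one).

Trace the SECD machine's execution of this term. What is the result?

Answer: 0

Derivation:
[0] <S=∅, E=∅, C=[((λy. ((λu. u) y)) (4 - 4))], D=∅>
[1] <S=∅, E=∅, C=[(4 - 4) :: (λy. ((λu. u) y)) :: AP], D=∅>
[2] <S=∅, E=∅, C=[4 :: 4 :: PRIM2(sub) :: (λy. ((λu. u) y)) :: AP], D=∅>
[3] <S=[4], E=∅, C=[4 :: PRIM2(sub) :: (λy. ((λu. u) y)) :: AP], D=∅>
[4] <S=[4 :: 4], E=∅, C=[PRIM2(sub) :: (λy. ((λu. u) y)) :: AP], D=∅>
[5] <S=[0], E=∅, C=[(λy. ((λu. u) y)) :: AP], D=∅>
[6] <S=[clo(λy. ((λu. u) y), ∅) :: 0], E=∅, C=[AP], D=∅>
[7] <S=∅, E={y↦0}, C=[((λu. u) y)], D=[(∅, ∅, ∅)]>
[8] <S=∅, E={y↦0}, C=[y :: (λu. u) :: AP], D=[(∅, ∅, ∅)]>
[9] <S=[0], E={y↦0}, C=[(λu. u) :: AP], D=[(∅, ∅, ∅)]>
[10] <S=[clo(λu. u, {y↦0}) :: 0], E={y↦0}, C=[AP], D=[(∅, ∅, ∅)]>
[11] <S=∅, E={u↦0, y↦0}, C=[u], D=[(∅, {y↦0}, ∅) :: (∅, ∅, ∅)]>
[12] <S=[0], E={u↦0, y↦0}, C=∅, D=[(∅, {y↦0}, ∅) :: (∅, ∅, ∅)]>
[13] <S=[0], E={y↦0}, C=∅, D=[(∅, ∅, ∅)]>
[14] <S=[0], E=∅, C=∅, D=∅>
→ final value 0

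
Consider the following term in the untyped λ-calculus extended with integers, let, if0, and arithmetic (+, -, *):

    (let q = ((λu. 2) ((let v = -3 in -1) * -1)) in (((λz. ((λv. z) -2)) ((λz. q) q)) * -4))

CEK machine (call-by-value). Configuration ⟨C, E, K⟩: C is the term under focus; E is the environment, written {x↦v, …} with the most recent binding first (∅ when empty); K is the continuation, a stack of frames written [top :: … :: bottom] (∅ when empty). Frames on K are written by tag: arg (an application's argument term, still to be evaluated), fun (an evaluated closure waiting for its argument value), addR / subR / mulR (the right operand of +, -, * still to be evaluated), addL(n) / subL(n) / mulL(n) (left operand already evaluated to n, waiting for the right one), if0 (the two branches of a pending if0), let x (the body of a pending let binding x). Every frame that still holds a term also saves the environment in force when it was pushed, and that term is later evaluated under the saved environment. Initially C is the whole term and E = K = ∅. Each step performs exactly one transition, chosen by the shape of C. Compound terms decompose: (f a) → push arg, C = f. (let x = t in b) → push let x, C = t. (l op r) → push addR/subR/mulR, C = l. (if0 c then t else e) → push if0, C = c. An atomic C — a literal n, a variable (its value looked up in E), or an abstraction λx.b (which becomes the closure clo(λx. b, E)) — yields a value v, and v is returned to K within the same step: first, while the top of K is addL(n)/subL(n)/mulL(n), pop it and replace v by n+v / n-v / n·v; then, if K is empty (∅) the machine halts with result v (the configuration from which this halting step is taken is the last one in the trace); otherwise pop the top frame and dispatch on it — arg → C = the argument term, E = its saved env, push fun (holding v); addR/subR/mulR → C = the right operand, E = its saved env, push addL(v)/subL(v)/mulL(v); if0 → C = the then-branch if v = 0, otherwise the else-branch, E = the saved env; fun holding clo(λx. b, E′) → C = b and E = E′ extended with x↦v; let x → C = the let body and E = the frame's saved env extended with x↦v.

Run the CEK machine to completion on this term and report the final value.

step 0: <C=(let q = ((λu. 2) ((let v = -3 in -1) * -1)) in (((λz. ((λv. z) -2)) ((λz. q) q)) * -4)), E=∅, K=∅>
step 1: <C=((λu. 2) ((let v = -3 in -1) * -1)), E=∅, K=[let q]>
step 2: <C=(λu. 2), E=∅, K=[arg :: let q]>
step 3: <C=((let v = -3 in -1) * -1), E=∅, K=[fun :: let q]>
step 4: <C=(let v = -3 in -1), E=∅, K=[mulR :: fun :: let q]>
step 5: <C=-3, E=∅, K=[let v :: mulR :: fun :: let q]>
step 6: <C=-1, E={v↦-3}, K=[mulR :: fun :: let q]>
step 7: <C=-1, E=∅, K=[mulL(-1) :: fun :: let q]>
step 8: <C=2, E={u↦1}, K=[let q]>
step 9: <C=(((λz. ((λv. z) -2)) ((λz. q) q)) * -4), E={q↦2}, K=∅>
step 10: <C=((λz. ((λv. z) -2)) ((λz. q) q)), E={q↦2}, K=[mulR]>
step 11: <C=(λz. ((λv. z) -2)), E={q↦2}, K=[arg :: mulR]>
step 12: <C=((λz. q) q), E={q↦2}, K=[fun :: mulR]>
step 13: <C=(λz. q), E={q↦2}, K=[arg :: fun :: mulR]>
step 14: <C=q, E={q↦2}, K=[fun :: fun :: mulR]>
step 15: <C=q, E={z↦2, q↦2}, K=[fun :: mulR]>
step 16: <C=((λv. z) -2), E={z↦2, q↦2}, K=[mulR]>
step 17: <C=(λv. z), E={z↦2, q↦2}, K=[arg :: mulR]>
step 18: <C=-2, E={z↦2, q↦2}, K=[fun :: mulR]>
step 19: <C=z, E={v↦-2, z↦2, q↦2}, K=[mulR]>
step 20: <C=-4, E={q↦2}, K=[mulL(2)]>
→ final value -8

Answer: -8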